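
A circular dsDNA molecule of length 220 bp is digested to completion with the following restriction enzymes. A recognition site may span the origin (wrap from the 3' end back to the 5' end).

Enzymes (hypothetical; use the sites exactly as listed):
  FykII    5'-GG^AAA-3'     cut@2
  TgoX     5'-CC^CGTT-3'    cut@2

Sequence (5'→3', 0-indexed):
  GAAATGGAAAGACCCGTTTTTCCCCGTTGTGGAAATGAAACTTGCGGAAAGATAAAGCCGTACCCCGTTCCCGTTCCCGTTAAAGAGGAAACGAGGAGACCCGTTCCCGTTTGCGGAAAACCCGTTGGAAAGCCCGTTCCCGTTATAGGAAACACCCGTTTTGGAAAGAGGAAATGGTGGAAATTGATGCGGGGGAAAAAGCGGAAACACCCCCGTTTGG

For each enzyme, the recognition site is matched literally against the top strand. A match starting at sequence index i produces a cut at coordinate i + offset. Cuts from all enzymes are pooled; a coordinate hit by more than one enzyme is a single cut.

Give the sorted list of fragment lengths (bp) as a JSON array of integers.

[6,6,6,6,6,6,6,6,7,7,7,8,8,8,9,9,9,9,9,10,11,13,15,15,18]

Per-enzyme occurrences:
  FykII GGAAA/2: at [5, 30, 45, 86, 114, 126, 147, 162, 169, 178, 193, 202, 219] ⇒ [1, 7, 32, 47, 88, 116, 128, 149, 164, 171, 180, 195, 204]
  TgoX CCCGTT/2: at [12, 22, 63, 69, 75, 99, 105, 120, 132, 138, 154, 211] ⇒ [14, 24, 65, 71, 77, 101, 107, 122, 134, 140, 156, 213]

All cut coordinates (distinct, sorted): [1, 7, 14, 24, 32, 47, 65, 71, 77, 88, 101, 107, 116, 122, 128, 134, 140, 149, 156, 164, 171, 180, 195, 204, 213]

Fragments:
  1→7: 6 bp
  7→14: 7 bp
  14→24: 10 bp
  24→32: 8 bp
  32→47: 15 bp
  47→65: 18 bp
  65→71: 6 bp
  71→77: 6 bp
  77→88: 11 bp
  88→101: 13 bp
  101→107: 6 bp
  107→116: 9 bp
  116→122: 6 bp
  122→128: 6 bp
  128→134: 6 bp
  134→140: 6 bp
  140→149: 9 bp
  149→156: 7 bp
  156→164: 8 bp
  164→171: 7 bp
  171→180: 9 bp
  180→195: 15 bp
  195→204: 9 bp
  204→213: 9 bp
  213→1 (wrap): 220-213+1 = 8 bp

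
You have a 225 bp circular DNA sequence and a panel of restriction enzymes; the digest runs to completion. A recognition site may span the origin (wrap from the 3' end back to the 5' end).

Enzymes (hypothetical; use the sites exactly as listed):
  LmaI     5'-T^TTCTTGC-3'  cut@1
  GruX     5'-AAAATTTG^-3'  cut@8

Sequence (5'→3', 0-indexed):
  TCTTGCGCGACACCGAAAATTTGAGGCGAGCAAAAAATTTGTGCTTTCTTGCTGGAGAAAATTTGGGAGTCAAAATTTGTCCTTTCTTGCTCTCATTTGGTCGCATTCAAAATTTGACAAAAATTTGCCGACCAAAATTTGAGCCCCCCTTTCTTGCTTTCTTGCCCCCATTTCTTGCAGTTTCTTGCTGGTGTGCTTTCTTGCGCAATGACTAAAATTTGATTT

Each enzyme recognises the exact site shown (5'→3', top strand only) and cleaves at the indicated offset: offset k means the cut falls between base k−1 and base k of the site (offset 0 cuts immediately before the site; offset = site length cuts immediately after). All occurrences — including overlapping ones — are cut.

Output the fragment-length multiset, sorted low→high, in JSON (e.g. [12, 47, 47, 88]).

Per-enzyme occurrences:
  LmaI TTTCTTGC/1: at [44, 82, 149, 157, 170, 180, 196, 223] ⇒ [45, 83, 150, 158, 171, 181, 197, 224]
  GruX AAAATTTG/8: at [15, 33, 57, 71, 108, 119, 133, 213] ⇒ [23, 41, 65, 79, 116, 127, 141, 221]

All cut coordinates (distinct, sorted): [23, 41, 45, 65, 79, 83, 116, 127, 141, 150, 158, 171, 181, 197, 221, 224]

Fragment lengths:
  23→41: 18 bp
  41→45: 4 bp
  45→65: 20 bp
  65→79: 14 bp
  79→83: 4 bp
  83→116: 33 bp
  116→127: 11 bp
  127→141: 14 bp
  141→150: 9 bp
  150→158: 8 bp
  158→171: 13 bp
  171→181: 10 bp
  181→197: 16 bp
  197→221: 24 bp
  221→224: 3 bp
  224→23 (wrap): 225-224+23 = 24 bp

[3,4,4,8,9,10,11,13,14,14,16,18,20,24,24,33]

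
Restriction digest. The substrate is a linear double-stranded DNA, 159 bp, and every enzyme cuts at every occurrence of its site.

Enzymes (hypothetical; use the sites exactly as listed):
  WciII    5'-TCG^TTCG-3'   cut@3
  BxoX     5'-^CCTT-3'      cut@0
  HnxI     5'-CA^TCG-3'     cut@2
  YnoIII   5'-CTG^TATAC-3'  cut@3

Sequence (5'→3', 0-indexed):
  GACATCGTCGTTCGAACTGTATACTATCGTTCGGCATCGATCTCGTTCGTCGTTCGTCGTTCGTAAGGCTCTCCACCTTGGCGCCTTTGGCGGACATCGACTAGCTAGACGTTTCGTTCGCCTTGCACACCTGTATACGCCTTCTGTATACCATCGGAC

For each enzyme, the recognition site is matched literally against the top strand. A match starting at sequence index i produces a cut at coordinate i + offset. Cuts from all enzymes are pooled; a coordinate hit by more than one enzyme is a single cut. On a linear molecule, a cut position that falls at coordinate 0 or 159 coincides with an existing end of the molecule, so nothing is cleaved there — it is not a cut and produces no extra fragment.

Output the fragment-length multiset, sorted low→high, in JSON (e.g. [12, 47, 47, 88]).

[4,4,6,6,6,7,7,7,7,7,8,9,9,10,13,13,16,20]

Scan for sites:
  WciII TCGTTCG/3: at [7, 26, 42, 49, 56, 113] ⇒ [10, 29, 45, 52, 59, 116]
  BxoX CCTT/0: at [75, 83, 120, 139] ⇒ [75, 83, 120, 139]
  HnxI CATCG/2: at [2, 34, 94, 151] ⇒ [4, 36, 96, 153]
  YnoIII CTGTATAC/3: at [16, 130, 143] ⇒ [19, 133, 146]

All cut coordinates (distinct, sorted): [4, 10, 19, 29, 36, 45, 52, 59, 75, 83, 96, 116, 120, 133, 139, 146, 153]

Fragments:
  [0,4): 4 bp
  [4,10): 6 bp
  [10,19): 9 bp
  [19,29): 10 bp
  [29,36): 7 bp
  [36,45): 9 bp
  [45,52): 7 bp
  [52,59): 7 bp
  [59,75): 16 bp
  [75,83): 8 bp
  [83,96): 13 bp
  [96,116): 20 bp
  [116,120): 4 bp
  [120,133): 13 bp
  [133,139): 6 bp
  [139,146): 7 bp
  [146,153): 7 bp
  [153,159): 6 bp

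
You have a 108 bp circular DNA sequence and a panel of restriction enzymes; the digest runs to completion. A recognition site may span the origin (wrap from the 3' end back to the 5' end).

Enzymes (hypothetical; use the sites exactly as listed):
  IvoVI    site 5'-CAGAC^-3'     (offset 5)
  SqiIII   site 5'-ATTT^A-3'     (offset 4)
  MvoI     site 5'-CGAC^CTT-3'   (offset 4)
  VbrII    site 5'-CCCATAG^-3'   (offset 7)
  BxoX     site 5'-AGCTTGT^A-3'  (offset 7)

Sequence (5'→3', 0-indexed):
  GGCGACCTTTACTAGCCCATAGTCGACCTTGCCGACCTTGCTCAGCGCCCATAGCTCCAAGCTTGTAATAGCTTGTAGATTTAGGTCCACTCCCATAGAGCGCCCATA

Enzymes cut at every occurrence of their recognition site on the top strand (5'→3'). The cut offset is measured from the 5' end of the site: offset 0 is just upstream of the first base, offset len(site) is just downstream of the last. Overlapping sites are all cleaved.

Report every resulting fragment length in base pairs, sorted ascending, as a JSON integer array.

Scan for sites:
  IvoVI (CAGAC, off=5): no sites
  SqiIII ATTTA/4: at [78] ⇒ [82]
  MvoI CGACCTT/4: at [2, 23, 32] ⇒ [6, 27, 36]
  VbrII CCCATAG/7: at [15, 47, 91, 102] ⇒ [1, 22, 54, 98]
  BxoX AGCTTGTA/7: at [59, 69] ⇒ [66, 76]

All cut coordinates (distinct, sorted): [1, 6, 22, 27, 36, 54, 66, 76, 82, 98]

Fragment lengths:
  1→6: 5 bp
  6→22: 16 bp
  22→27: 5 bp
  27→36: 9 bp
  36→54: 18 bp
  54→66: 12 bp
  66→76: 10 bp
  76→82: 6 bp
  82→98: 16 bp
  98→1 (wrap): 108-98+1 = 11 bp

[5,5,6,9,10,11,12,16,16,18]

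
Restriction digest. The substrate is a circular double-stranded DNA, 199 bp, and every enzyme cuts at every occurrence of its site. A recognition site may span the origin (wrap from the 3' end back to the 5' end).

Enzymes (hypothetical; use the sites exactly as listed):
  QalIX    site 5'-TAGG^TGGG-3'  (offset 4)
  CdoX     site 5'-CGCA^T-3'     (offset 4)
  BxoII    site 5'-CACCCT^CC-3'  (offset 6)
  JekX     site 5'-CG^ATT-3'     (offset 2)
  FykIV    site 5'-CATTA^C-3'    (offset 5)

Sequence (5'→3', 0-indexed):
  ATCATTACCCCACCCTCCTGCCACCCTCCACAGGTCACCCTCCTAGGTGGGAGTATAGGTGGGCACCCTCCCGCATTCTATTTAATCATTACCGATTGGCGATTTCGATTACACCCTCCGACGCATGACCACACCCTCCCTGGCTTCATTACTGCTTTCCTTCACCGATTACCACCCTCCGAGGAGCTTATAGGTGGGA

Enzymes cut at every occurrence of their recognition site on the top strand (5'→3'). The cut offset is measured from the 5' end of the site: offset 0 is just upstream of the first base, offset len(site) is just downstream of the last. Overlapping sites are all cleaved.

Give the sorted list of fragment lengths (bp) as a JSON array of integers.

Per-enzyme occurrences:
  QalIX (TAGGTGGG, off=4): starts [43, 55, 190] → cuts [47, 59, 194]
  CdoX (CGCAT, off=4): starts [71, 121] → cuts [75, 125]
  BxoII (CACCCTCC, off=6): starts [10, 21, 35, 63, 111, 131, 172] → cuts [16, 27, 41, 69, 117, 137, 178]
  JekX (CGATT, off=2): starts [92, 99, 105, 165] → cuts [94, 101, 107, 167]
  FykIV (CATTAC, off=5): starts [2, 86, 146] → cuts [7, 91, 151]

All cut coordinates (distinct, sorted): [7, 16, 27, 41, 47, 59, 69, 75, 91, 94, 101, 107, 117, 125, 137, 151, 167, 178, 194]

Fragments:
  7→16: 9 bp
  16→27: 11 bp
  27→41: 14 bp
  41→47: 6 bp
  47→59: 12 bp
  59→69: 10 bp
  69→75: 6 bp
  75→91: 16 bp
  91→94: 3 bp
  94→101: 7 bp
  101→107: 6 bp
  107→117: 10 bp
  117→125: 8 bp
  125→137: 12 bp
  137→151: 14 bp
  151→167: 16 bp
  167→178: 11 bp
  178→194: 16 bp
  194→7 (wrap): 199-194+7 = 12 bp

[3,6,6,6,7,8,9,10,10,11,11,12,12,12,14,14,16,16,16]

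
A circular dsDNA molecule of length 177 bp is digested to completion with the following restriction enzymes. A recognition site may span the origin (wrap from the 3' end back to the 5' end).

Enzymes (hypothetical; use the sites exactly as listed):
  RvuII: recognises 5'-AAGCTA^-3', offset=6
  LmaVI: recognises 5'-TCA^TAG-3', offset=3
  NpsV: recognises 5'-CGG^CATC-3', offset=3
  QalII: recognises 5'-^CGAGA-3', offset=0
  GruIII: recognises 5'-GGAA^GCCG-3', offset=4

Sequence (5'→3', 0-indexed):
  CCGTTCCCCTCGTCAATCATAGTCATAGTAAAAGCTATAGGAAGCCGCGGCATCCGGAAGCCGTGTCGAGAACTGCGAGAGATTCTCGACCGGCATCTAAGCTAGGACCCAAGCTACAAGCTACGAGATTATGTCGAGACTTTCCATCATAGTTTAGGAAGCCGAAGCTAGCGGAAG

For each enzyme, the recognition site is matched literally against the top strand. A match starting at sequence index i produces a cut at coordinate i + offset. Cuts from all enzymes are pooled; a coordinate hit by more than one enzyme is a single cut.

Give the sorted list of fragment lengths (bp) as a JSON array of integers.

[6,6,6,7,7,7,9,9,10,11,11,11,12,12,15,18,20]

Site scan:
  RvuII (AAGCTA, off=6): starts [31, 98, 110, 117, 164] → cuts [37, 104, 116, 123, 170]
  LmaVI (TCATAG, off=3): starts [16, 22, 146] → cuts [19, 25, 149]
  NpsV (CGGCATC, off=3): starts [47, 90] → cuts [50, 93]
  QalII (CGAGA, off=0): starts [66, 75, 123, 134] → cuts [66, 75, 123, 134]
  GruIII (GGAAGCCG, off=4): starts [39, 55, 156, 172] → cuts [43, 59, 160, 176]

Pooled cuts: [19, 25, 37, 43, 50, 59, 66, 75, 93, 104, 116, 123, 134, 149, 160, 170, 176]

Fragment lengths:
  19→25: 6 bp
  25→37: 12 bp
  37→43: 6 bp
  43→50: 7 bp
  50→59: 9 bp
  59→66: 7 bp
  66→75: 9 bp
  75→93: 18 bp
  93→104: 11 bp
  104→116: 12 bp
  116→123: 7 bp
  123→134: 11 bp
  134→149: 15 bp
  149→160: 11 bp
  160→170: 10 bp
  170→176: 6 bp
  176→19 (wrap): 177-176+19 = 20 bp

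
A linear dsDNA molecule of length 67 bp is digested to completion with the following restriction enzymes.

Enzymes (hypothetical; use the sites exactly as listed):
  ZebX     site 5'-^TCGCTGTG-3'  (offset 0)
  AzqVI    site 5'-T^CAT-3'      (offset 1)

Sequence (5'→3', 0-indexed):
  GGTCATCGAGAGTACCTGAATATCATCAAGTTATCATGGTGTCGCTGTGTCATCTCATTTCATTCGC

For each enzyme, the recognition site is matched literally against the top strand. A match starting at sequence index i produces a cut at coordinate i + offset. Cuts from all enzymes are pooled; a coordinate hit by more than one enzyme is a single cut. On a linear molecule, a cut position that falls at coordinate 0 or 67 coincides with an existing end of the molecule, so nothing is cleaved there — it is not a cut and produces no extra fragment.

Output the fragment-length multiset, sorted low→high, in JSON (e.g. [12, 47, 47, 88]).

Scan for sites:
  ZebX (TCGCTGTG, off=0): starts [41] → cuts [41]
  AzqVI (TCAT, off=1): starts [2, 22, 33, 49, 54, 59] → cuts [3, 23, 34, 50, 55, 60]

Pooled cuts: [3, 23, 34, 41, 50, 55, 60]

Fragment lengths:
  [0,3): 3 bp
  [3,23): 20 bp
  [23,34): 11 bp
  [34,41): 7 bp
  [41,50): 9 bp
  [50,55): 5 bp
  [55,60): 5 bp
  [60,67): 7 bp

[3,5,5,7,7,9,11,20]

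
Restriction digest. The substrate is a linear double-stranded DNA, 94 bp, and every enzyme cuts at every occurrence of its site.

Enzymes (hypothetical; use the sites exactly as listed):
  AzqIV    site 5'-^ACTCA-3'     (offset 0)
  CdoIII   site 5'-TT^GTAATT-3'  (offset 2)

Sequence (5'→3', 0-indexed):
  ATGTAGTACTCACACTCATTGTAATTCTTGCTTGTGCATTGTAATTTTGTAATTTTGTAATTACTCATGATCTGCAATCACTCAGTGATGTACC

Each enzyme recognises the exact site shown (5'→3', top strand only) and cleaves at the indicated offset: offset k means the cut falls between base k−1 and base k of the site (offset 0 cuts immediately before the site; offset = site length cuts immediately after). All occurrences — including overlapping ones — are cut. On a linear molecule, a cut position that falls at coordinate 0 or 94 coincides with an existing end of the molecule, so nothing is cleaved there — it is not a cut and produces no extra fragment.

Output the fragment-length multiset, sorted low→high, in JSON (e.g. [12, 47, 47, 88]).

Site scan:
  AzqIV (ACTCA, off=0): starts [7, 13, 62, 79] → cuts [7, 13, 62, 79]
  CdoIII (TTGTAATT, off=2): starts [18, 38, 46, 54] → cuts [20, 40, 48, 56]

All cut coordinates (distinct, sorted): [7, 13, 20, 40, 48, 56, 62, 79]

Fragments:
  [0,7): 7 bp
  [7,13): 6 bp
  [13,20): 7 bp
  [20,40): 20 bp
  [40,48): 8 bp
  [48,56): 8 bp
  [56,62): 6 bp
  [62,79): 17 bp
  [79,94): 15 bp

[6,6,7,7,8,8,15,17,20]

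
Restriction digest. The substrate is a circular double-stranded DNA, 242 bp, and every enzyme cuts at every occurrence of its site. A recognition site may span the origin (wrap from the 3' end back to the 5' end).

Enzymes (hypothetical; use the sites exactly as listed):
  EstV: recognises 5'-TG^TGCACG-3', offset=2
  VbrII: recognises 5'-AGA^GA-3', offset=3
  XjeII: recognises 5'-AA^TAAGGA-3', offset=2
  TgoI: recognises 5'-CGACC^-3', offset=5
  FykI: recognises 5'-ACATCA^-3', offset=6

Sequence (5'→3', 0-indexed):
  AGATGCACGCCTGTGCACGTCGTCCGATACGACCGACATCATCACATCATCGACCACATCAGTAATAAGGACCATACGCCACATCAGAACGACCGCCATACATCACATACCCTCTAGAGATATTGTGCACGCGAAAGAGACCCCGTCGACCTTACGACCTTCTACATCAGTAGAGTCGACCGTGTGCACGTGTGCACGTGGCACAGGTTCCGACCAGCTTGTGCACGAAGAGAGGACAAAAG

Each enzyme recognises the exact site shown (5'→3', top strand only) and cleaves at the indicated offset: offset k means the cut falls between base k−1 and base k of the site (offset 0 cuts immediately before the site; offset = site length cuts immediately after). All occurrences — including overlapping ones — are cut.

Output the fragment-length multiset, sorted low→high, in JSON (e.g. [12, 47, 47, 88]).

Scan for sites:
  EstV TGTGCACG/2: at [11, 123, 182, 190, 219] ⇒ [13, 125, 184, 192, 221]
  VbrII AGAGA/3: at [115, 135, 228, 240] ⇒ [1, 118, 138, 231]
  XjeII AATAAGGA/2: at [63] ⇒ [65]
  TgoI CGACC/5: at [29, 50, 89, 146, 154, 176, 210] ⇒ [34, 55, 94, 151, 159, 181, 215]
  FykI ACATCA/6: at [35, 43, 55, 80, 99, 163] ⇒ [41, 49, 61, 86, 105, 169]

All cut coordinates (distinct, sorted): [1, 13, 34, 41, 49, 55, 61, 65, 86, 94, 105, 118, 125, 138, 151, 159, 169, 181, 184, 192, 215, 221, 231]

Fragment lengths:
  1→13: 12 bp
  13→34: 21 bp
  34→41: 7 bp
  41→49: 8 bp
  49→55: 6 bp
  55→61: 6 bp
  61→65: 4 bp
  65→86: 21 bp
  86→94: 8 bp
  94→105: 11 bp
  105→118: 13 bp
  118→125: 7 bp
  125→138: 13 bp
  138→151: 13 bp
  151→159: 8 bp
  159→169: 10 bp
  169→181: 12 bp
  181→184: 3 bp
  184→192: 8 bp
  192→215: 23 bp
  215→221: 6 bp
  221→231: 10 bp
  231→1 (wrap): 242-231+1 = 12 bp

[3,4,6,6,6,7,7,8,8,8,8,10,10,11,12,12,12,13,13,13,21,21,23]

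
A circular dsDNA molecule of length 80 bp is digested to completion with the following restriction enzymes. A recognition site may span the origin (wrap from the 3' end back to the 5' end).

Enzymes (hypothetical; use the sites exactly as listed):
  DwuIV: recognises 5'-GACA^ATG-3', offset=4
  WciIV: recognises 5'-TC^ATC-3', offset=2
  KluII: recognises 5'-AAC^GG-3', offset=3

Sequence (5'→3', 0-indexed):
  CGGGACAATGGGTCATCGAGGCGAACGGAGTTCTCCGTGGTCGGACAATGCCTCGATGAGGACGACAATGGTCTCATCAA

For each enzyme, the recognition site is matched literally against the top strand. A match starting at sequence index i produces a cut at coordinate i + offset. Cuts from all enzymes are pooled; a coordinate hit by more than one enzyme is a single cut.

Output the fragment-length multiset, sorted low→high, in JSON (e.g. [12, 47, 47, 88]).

[6,6,7,8,12,20,21]

Site scan:
  DwuIV GACAATG/4: at [3, 43, 63] ⇒ [7, 47, 67]
  WciIV TCATC/2: at [12, 73] ⇒ [14, 75]
  KluII AACGG/3: at [23, 78] ⇒ [1, 26]

Pooled cuts: [1, 7, 14, 26, 47, 67, 75]

Fragment lengths:
  1→7: 6 bp
  7→14: 7 bp
  14→26: 12 bp
  26→47: 21 bp
  47→67: 20 bp
  67→75: 8 bp
  75→1 (wrap): 80-75+1 = 6 bp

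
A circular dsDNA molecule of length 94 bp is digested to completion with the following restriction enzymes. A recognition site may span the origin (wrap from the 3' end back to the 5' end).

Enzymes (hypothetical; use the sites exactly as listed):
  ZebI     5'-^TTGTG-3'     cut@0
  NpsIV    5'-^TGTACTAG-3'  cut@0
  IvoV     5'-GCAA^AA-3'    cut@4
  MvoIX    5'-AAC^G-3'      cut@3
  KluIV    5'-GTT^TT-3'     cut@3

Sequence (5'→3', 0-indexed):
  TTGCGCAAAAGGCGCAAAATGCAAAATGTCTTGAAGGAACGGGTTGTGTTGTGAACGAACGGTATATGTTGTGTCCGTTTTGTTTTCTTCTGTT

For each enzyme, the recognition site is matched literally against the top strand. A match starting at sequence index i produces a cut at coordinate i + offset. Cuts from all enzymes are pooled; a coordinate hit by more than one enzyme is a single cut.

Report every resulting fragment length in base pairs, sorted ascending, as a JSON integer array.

[3,4,5,5,7,8,8,8,9,10,11,16]

Per-enzyme occurrences:
  ZebI TTGTG/0: at [43, 48, 68] ⇒ [43, 48, 68]
  NpsIV (TGTACTAG, off=0): no sites
  IvoV GCAAAA/4: at [4, 13, 20] ⇒ [8, 17, 24]
  MvoIX AACG/3: at [37, 53, 57] ⇒ [40, 56, 60]
  KluIV GTTTT/3: at [76, 81, 91] ⇒ [0, 79, 84]

Pooled cuts: [0, 8, 17, 24, 40, 43, 48, 56, 60, 68, 79, 84]

Fragments:
  0→8: 8 bp
  8→17: 9 bp
  17→24: 7 bp
  24→40: 16 bp
  40→43: 3 bp
  43→48: 5 bp
  48→56: 8 bp
  56→60: 4 bp
  60→68: 8 bp
  68→79: 11 bp
  79→84: 5 bp
  84→0 (wrap): 94-84+0 = 10 bp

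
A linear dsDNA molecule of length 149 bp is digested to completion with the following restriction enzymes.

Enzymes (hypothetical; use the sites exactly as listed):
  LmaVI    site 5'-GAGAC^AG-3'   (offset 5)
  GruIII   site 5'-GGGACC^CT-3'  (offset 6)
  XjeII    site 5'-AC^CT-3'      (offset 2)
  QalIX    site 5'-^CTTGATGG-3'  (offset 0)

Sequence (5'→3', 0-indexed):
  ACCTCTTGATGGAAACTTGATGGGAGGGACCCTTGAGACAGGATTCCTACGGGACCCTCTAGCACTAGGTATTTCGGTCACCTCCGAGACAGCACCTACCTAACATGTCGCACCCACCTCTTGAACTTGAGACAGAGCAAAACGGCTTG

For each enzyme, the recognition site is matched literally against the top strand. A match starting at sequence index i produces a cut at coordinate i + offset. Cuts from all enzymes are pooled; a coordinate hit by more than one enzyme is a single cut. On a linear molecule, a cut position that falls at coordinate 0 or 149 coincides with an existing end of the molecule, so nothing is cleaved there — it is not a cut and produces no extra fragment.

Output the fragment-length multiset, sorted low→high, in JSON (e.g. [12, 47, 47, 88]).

Site scan:
  LmaVI GAGACAG/5: at [34, 85, 128] ⇒ [39, 90, 133]
  GruIII GGGACCCT/6: at [25, 50] ⇒ [31, 56]
  XjeII ACCT/2: at [0, 79, 93, 97, 115] ⇒ [2, 81, 95, 99, 117]
  QalIX CTTGATGG/0: at [4, 15] ⇒ [4, 15]

Pooled cuts: [2, 4, 15, 31, 39, 56, 81, 90, 95, 99, 117, 133]

Fragments:
  [0,2): 2 bp
  [2,4): 2 bp
  [4,15): 11 bp
  [15,31): 16 bp
  [31,39): 8 bp
  [39,56): 17 bp
  [56,81): 25 bp
  [81,90): 9 bp
  [90,95): 5 bp
  [95,99): 4 bp
  [99,117): 18 bp
  [117,133): 16 bp
  [133,149): 16 bp

[2,2,4,5,8,9,11,16,16,16,17,18,25]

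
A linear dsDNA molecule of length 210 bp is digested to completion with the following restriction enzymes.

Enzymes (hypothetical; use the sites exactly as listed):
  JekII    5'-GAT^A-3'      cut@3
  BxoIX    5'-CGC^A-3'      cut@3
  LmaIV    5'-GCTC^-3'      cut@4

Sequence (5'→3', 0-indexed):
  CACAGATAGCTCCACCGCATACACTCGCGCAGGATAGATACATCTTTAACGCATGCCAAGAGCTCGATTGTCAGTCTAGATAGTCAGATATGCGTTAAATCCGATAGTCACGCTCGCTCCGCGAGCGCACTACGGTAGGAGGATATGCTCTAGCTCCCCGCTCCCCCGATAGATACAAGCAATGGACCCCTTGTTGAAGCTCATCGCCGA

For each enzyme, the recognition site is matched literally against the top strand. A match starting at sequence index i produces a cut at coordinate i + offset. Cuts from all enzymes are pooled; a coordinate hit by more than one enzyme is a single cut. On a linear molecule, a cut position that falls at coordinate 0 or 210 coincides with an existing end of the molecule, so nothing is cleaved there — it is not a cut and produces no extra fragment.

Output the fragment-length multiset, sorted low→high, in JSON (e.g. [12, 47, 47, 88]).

Scan for sites:
  JekII GATA/3: at [4, 32, 36, 78, 86, 102, 141, 167, 171] ⇒ [7, 35, 39, 81, 89, 105, 144, 170, 174]
  BxoIX CGCA/3: at [15, 27, 49, 125] ⇒ [18, 30, 52, 128]
  LmaIV GCTC/4: at [8, 61, 111, 115, 146, 152, 159, 198] ⇒ [12, 65, 115, 119, 150, 156, 163, 202]

Pooled cuts: [7, 12, 18, 30, 35, 39, 52, 65, 81, 89, 105, 115, 119, 128, 144, 150, 156, 163, 170, 174, 202]

Fragment lengths:
  [0,7): 7 bp
  [7,12): 5 bp
  [12,18): 6 bp
  [18,30): 12 bp
  [30,35): 5 bp
  [35,39): 4 bp
  [39,52): 13 bp
  [52,65): 13 bp
  [65,81): 16 bp
  [81,89): 8 bp
  [89,105): 16 bp
  [105,115): 10 bp
  [115,119): 4 bp
  [119,128): 9 bp
  [128,144): 16 bp
  [144,150): 6 bp
  [150,156): 6 bp
  [156,163): 7 bp
  [163,170): 7 bp
  [170,174): 4 bp
  [174,202): 28 bp
  [202,210): 8 bp

[4,4,4,5,5,6,6,6,7,7,7,8,8,9,10,12,13,13,16,16,16,28]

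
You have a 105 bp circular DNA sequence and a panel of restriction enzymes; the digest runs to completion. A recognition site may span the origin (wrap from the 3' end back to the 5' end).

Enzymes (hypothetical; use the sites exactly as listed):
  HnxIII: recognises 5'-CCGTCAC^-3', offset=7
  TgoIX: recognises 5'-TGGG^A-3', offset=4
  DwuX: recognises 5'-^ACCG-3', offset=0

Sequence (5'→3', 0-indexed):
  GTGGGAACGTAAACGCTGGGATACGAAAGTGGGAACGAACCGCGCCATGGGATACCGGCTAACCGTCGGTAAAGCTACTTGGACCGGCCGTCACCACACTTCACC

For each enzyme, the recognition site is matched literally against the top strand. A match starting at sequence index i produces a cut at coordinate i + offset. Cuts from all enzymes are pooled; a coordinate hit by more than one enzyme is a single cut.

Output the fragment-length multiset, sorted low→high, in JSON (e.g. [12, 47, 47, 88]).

Scan for sites:
  HnxIII CCGTCAC/7: at [87] ⇒ [94]
  TgoIX TGGGA/4: at [1, 16, 29, 47] ⇒ [5, 20, 33, 51]
  DwuX ACCG/0: at [38, 53, 61, 82, 102] ⇒ [38, 53, 61, 82, 102]

Pooled cuts: [5, 20, 33, 38, 51, 53, 61, 82, 94, 102]

Fragments:
  5→20: 15 bp
  20→33: 13 bp
  33→38: 5 bp
  38→51: 13 bp
  51→53: 2 bp
  53→61: 8 bp
  61→82: 21 bp
  82→94: 12 bp
  94→102: 8 bp
  102→5 (wrap): 105-102+5 = 8 bp

[2,5,8,8,8,12,13,13,15,21]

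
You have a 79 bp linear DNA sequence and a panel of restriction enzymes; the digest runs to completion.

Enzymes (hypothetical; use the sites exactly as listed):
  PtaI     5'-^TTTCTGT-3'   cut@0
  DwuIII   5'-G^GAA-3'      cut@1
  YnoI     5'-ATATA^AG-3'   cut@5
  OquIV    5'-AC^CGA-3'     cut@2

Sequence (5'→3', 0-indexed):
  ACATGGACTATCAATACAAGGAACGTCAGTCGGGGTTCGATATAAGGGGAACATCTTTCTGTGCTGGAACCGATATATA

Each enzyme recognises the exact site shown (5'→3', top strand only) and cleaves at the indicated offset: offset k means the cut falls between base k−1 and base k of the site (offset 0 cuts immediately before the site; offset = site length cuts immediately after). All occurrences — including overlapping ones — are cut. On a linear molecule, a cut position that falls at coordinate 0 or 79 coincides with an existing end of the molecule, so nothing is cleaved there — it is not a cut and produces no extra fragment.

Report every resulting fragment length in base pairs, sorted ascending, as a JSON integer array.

[4,4,7,9,11,20,24]

Scan for sites:
  PtaI TTTCTGT/0: at [55] ⇒ [55]
  DwuIII GGAA/1: at [19, 47, 65] ⇒ [20, 48, 66]
  YnoI ATATAAG/5: at [39] ⇒ [44]
  OquIV ACCGA/2: at [68] ⇒ [70]

Pooled cuts: [20, 44, 48, 55, 66, 70]

Fragment lengths:
  [0,20): 20 bp
  [20,44): 24 bp
  [44,48): 4 bp
  [48,55): 7 bp
  [55,66): 11 bp
  [66,70): 4 bp
  [70,79): 9 bp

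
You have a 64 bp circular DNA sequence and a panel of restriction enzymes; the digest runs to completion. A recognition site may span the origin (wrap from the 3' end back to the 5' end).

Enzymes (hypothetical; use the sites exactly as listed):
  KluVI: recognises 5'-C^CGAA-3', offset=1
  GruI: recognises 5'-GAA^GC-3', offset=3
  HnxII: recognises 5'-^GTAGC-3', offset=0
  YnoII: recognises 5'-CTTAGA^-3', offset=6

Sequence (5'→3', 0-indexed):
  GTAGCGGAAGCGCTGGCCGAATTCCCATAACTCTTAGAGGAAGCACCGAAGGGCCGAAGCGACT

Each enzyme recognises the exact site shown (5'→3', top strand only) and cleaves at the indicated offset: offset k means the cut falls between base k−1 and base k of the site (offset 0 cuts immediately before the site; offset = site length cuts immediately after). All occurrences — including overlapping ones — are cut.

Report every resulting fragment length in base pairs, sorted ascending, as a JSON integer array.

[4,4,4,6,8,8,9,21]

Site scan:
  KluVI (CCGAA, off=1): starts [16, 45, 53] → cuts [17, 46, 54]
  GruI (GAAGC, off=3): starts [6, 39, 55] → cuts [9, 42, 58]
  HnxII (GTAGC, off=0): starts [0] → cuts [0]
  YnoII (CTTAGA, off=6): starts [32] → cuts [38]

All cut coordinates (distinct, sorted): [0, 9, 17, 38, 42, 46, 54, 58]

Fragments:
  0→9: 9 bp
  9→17: 8 bp
  17→38: 21 bp
  38→42: 4 bp
  42→46: 4 bp
  46→54: 8 bp
  54→58: 4 bp
  58→0 (wrap): 64-58+0 = 6 bp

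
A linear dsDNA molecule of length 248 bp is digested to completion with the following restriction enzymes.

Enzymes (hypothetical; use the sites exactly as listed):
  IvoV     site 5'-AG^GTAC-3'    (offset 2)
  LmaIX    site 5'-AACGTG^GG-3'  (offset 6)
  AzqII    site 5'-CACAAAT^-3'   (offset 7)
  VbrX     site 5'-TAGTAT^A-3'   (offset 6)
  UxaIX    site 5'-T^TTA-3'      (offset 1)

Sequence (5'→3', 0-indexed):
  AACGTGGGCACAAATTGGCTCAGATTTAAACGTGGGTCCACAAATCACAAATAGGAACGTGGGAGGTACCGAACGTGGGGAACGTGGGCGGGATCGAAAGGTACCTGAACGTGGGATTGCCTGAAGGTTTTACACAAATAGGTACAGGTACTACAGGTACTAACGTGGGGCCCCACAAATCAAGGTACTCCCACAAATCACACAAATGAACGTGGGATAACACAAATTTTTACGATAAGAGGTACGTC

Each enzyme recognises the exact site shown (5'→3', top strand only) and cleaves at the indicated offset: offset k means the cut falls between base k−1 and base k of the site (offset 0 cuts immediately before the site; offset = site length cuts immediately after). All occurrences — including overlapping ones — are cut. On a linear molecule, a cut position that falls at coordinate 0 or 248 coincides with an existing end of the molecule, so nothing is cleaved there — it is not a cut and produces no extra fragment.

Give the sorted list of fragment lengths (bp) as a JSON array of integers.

[2,2,4,4,6,6,7,7,7,9,9,9,9,9,9,10,10,11,11,12,12,13,13,13,14,14,16]

Scan for sites:
  IvoV AGGTAC/2: at [63, 98, 139, 145, 154, 182, 239] ⇒ [65, 100, 141, 147, 156, 184, 241]
  LmaIX AACGTGGG/6: at [0, 28, 55, 71, 80, 107, 161, 208] ⇒ [6, 34, 61, 77, 86, 113, 167, 214]
  AzqII CACAAAT/7: at [8, 38, 45, 132, 173, 191, 200, 220] ⇒ [15, 45, 52, 139, 180, 198, 207, 227]
  VbrX (TAGTATA, off=6): no sites
  UxaIX TTTA/1: at [24, 128, 228] ⇒ [25, 129, 229]

Pooled cuts: [6, 15, 25, 34, 45, 52, 61, 65, 77, 86, 100, 113, 129, 139, 141, 147, 156, 167, 180, 184, 198, 207, 214, 227, 229, 241]

Fragments:
  [0,6): 6 bp
  [6,15): 9 bp
  [15,25): 10 bp
  [25,34): 9 bp
  [34,45): 11 bp
  [45,52): 7 bp
  [52,61): 9 bp
  [61,65): 4 bp
  [65,77): 12 bp
  [77,86): 9 bp
  [86,100): 14 bp
  [100,113): 13 bp
  [113,129): 16 bp
  [129,139): 10 bp
  [139,141): 2 bp
  [141,147): 6 bp
  [147,156): 9 bp
  [156,167): 11 bp
  [167,180): 13 bp
  [180,184): 4 bp
  [184,198): 14 bp
  [198,207): 9 bp
  [207,214): 7 bp
  [214,227): 13 bp
  [227,229): 2 bp
  [229,241): 12 bp
  [241,248): 7 bp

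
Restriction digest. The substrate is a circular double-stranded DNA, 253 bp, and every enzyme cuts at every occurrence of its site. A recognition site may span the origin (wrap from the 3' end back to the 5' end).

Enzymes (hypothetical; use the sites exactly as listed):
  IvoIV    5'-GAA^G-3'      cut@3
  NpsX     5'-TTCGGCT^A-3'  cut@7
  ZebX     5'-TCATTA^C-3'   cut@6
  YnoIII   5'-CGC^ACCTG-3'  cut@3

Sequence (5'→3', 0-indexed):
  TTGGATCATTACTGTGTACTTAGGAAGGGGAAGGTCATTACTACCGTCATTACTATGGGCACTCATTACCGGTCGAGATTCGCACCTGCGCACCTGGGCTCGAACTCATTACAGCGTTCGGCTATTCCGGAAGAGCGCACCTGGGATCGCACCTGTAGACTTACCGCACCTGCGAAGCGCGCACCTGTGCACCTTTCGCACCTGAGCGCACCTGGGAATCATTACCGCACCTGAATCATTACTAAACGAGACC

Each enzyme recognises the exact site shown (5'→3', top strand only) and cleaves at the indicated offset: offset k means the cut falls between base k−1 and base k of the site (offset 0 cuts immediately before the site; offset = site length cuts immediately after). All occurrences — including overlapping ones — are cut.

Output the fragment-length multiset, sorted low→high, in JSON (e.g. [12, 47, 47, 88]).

Scan for sites:
  IvoIV GAAG/3: at [23, 29, 129, 173] ⇒ [26, 32, 132, 176]
  NpsX TTCGGCTA/7: at [116] ⇒ [123]
  ZebX TCATTAC/6: at [5, 34, 46, 62, 105, 218, 235] ⇒ [11, 40, 52, 68, 111, 224, 241]
  YnoIII CGCACCTG/3: at [80, 88, 135, 147, 164, 179, 196, 206, 225] ⇒ [83, 91, 138, 150, 167, 182, 199, 209, 228]

All cut coordinates (distinct, sorted): [11, 26, 32, 40, 52, 68, 83, 91, 111, 123, 132, 138, 150, 167, 176, 182, 199, 209, 224, 228, 241]

Fragments:
  11→26: 15 bp
  26→32: 6 bp
  32→40: 8 bp
  40→52: 12 bp
  52→68: 16 bp
  68→83: 15 bp
  83→91: 8 bp
  91→111: 20 bp
  111→123: 12 bp
  123→132: 9 bp
  132→138: 6 bp
  138→150: 12 bp
  150→167: 17 bp
  167→176: 9 bp
  176→182: 6 bp
  182→199: 17 bp
  199→209: 10 bp
  209→224: 15 bp
  224→228: 4 bp
  228→241: 13 bp
  241→11 (wrap): 253-241+11 = 23 bp

[4,6,6,6,8,8,9,9,10,12,12,12,13,15,15,15,16,17,17,20,23]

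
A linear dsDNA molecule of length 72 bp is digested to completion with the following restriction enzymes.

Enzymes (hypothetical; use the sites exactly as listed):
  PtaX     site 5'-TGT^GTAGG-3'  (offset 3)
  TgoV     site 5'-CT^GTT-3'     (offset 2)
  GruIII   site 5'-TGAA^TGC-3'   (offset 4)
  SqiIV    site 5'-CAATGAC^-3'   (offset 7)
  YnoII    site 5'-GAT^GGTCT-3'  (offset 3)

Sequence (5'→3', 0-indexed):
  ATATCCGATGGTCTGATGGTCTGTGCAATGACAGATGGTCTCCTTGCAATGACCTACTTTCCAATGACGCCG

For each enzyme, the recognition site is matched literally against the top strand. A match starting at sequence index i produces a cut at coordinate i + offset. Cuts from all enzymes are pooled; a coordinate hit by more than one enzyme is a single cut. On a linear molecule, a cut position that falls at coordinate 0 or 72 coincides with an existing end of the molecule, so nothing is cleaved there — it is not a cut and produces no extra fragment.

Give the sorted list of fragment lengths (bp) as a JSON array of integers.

Scan for sites:
  PtaX (TGTGTAGG, off=3): no sites
  TgoV (CTGTT, off=2): no sites
  GruIII (TGAATGC, off=4): no sites
  SqiIV CAATGAC/7: at [25, 46, 61] ⇒ [32, 53, 68]
  YnoII GATGGTCT/3: at [6, 14, 33] ⇒ [9, 17, 36]

Pooled cuts: [9, 17, 32, 36, 53, 68]

Fragments:
  [0,9): 9 bp
  [9,17): 8 bp
  [17,32): 15 bp
  [32,36): 4 bp
  [36,53): 17 bp
  [53,68): 15 bp
  [68,72): 4 bp

[4,4,8,9,15,15,17]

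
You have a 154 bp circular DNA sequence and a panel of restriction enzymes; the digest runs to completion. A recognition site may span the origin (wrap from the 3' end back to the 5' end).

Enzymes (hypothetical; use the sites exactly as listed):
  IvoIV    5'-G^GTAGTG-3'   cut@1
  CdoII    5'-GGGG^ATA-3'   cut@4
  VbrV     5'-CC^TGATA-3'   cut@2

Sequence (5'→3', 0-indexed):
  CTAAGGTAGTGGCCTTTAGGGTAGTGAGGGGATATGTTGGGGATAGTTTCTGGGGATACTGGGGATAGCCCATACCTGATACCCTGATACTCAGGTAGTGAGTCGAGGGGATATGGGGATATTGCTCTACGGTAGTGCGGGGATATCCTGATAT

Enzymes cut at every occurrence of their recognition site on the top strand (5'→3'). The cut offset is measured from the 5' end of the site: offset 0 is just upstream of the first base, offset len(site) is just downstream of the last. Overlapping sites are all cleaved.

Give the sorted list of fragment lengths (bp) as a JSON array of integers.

[6,8,8,9,10,11,11,11,11,12,13,13,15,16]

Per-enzyme occurrences:
  IvoIV (GGTAGTG, off=1): starts [4, 19, 93, 130] → cuts [5, 20, 94, 131]
  CdoII (GGGGATA, off=4): starts [27, 38, 51, 60, 106, 114, 138] → cuts [31, 42, 55, 64, 110, 118, 142]
  VbrV (CCTGATA, off=2): starts [74, 82, 146] → cuts [76, 84, 148]

All cut coordinates (distinct, sorted): [5, 20, 31, 42, 55, 64, 76, 84, 94, 110, 118, 131, 142, 148]

Fragments:
  5→20: 15 bp
  20→31: 11 bp
  31→42: 11 bp
  42→55: 13 bp
  55→64: 9 bp
  64→76: 12 bp
  76→84: 8 bp
  84→94: 10 bp
  94→110: 16 bp
  110→118: 8 bp
  118→131: 13 bp
  131→142: 11 bp
  142→148: 6 bp
  148→5 (wrap): 154-148+5 = 11 bp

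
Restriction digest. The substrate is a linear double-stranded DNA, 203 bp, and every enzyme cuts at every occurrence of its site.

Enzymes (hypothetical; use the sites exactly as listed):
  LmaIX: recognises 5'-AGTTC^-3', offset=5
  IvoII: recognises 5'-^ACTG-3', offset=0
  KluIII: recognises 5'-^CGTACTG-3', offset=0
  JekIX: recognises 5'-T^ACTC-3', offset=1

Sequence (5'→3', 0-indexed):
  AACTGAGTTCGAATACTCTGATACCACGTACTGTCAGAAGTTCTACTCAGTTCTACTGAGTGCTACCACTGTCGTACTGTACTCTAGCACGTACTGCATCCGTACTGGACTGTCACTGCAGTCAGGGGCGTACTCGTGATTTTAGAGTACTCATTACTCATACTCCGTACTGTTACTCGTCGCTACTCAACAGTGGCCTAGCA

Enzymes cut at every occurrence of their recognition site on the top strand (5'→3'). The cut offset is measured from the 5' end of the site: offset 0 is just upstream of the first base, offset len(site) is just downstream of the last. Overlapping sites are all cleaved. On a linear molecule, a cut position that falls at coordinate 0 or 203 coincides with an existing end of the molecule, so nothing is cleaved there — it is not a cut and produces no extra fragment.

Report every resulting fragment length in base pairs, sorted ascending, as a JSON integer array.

[1,1,1,3,3,3,3,3,4,4,5,5,5,6,6,6,7,8,9,9,9,10,12,13,14,17,17,19]

Site scan:
  LmaIX (AGTTC, off=5): starts [5, 38, 48] → cuts [10, 43, 53]
  IvoII (ACTG, off=0): starts [1, 29, 54, 67, 75, 92, 103, 108, 114, 168] → cuts [1, 29, 54, 67, 75, 92, 103, 108, 114, 168]
  KluIII (CGTACTG, off=0): starts [26, 72, 89, 100, 165] → cuts [26, 72, 89, 100, 165]
  JekIX (TACTC, off=1): starts [13, 43, 79, 130, 147, 154, 160, 173, 183] → cuts [14, 44, 80, 131, 148, 155, 161, 174, 184]

All cut coordinates (distinct, sorted): [1, 10, 14, 26, 29, 43, 44, 53, 54, 67, 72, 75, 80, 89, 92, 100, 103, 108, 114, 131, 148, 155, 161, 165, 168, 174, 184]

Fragment lengths:
  [0,1): 1 bp
  [1,10): 9 bp
  [10,14): 4 bp
  [14,26): 12 bp
  [26,29): 3 bp
  [29,43): 14 bp
  [43,44): 1 bp
  [44,53): 9 bp
  [53,54): 1 bp
  [54,67): 13 bp
  [67,72): 5 bp
  [72,75): 3 bp
  [75,80): 5 bp
  [80,89): 9 bp
  [89,92): 3 bp
  [92,100): 8 bp
  [100,103): 3 bp
  [103,108): 5 bp
  [108,114): 6 bp
  [114,131): 17 bp
  [131,148): 17 bp
  [148,155): 7 bp
  [155,161): 6 bp
  [161,165): 4 bp
  [165,168): 3 bp
  [168,174): 6 bp
  [174,184): 10 bp
  [184,203): 19 bp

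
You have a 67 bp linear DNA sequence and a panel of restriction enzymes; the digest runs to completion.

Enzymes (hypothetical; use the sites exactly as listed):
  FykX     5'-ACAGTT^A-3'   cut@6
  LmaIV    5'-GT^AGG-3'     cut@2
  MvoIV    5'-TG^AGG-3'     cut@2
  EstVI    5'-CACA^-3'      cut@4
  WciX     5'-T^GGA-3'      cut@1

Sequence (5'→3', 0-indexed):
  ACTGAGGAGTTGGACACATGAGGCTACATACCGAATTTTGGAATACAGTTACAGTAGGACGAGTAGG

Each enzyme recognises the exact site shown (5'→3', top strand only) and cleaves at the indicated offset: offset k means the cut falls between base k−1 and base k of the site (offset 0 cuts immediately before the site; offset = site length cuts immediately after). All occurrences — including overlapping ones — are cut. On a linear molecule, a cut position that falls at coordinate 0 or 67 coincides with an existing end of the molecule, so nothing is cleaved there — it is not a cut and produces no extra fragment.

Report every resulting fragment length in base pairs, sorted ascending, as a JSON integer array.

[2,3,4,5,7,7,9,11,19]

Per-enzyme occurrences:
  FykX ACAGTTA/6: at [44] ⇒ [50]
  LmaIV GTAGG/2: at [53, 62] ⇒ [55, 64]
  MvoIV TGAGG/2: at [2, 18] ⇒ [4, 20]
  EstVI CACA/4: at [14] ⇒ [18]
  WciX TGGA/1: at [10, 38] ⇒ [11, 39]

Pooled cuts: [4, 11, 18, 20, 39, 50, 55, 64]

Fragment lengths:
  [0,4): 4 bp
  [4,11): 7 bp
  [11,18): 7 bp
  [18,20): 2 bp
  [20,39): 19 bp
  [39,50): 11 bp
  [50,55): 5 bp
  [55,64): 9 bp
  [64,67): 3 bp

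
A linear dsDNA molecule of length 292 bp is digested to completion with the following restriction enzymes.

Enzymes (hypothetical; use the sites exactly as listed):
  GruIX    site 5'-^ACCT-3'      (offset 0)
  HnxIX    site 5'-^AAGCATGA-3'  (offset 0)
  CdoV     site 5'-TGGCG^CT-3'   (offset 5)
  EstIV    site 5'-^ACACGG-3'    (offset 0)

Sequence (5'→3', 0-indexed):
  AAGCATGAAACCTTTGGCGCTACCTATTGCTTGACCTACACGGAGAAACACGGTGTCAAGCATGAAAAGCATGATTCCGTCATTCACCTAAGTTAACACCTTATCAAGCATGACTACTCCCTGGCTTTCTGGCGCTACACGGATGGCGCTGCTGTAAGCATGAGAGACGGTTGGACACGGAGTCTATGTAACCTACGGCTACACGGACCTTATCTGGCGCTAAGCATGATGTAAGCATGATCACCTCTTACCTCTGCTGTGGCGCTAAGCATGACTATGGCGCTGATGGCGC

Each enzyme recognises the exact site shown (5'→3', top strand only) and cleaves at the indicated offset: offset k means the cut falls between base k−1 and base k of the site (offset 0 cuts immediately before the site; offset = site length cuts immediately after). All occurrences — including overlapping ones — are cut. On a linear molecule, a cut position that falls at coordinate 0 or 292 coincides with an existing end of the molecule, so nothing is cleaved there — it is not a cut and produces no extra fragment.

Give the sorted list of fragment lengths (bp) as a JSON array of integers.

[2,2,2,2,4,6,7,7,8,9,9,10,10,10,10,10,10,11,12,12,12,13,15,16,16,19,19,29]

Per-enzyme occurrences:
  GruIX ACCT/0: at [9, 21, 33, 85, 97, 190, 206, 242, 249] ⇒ [9, 21, 33, 85, 97, 190, 206, 242, 249]
  HnxIX AAGCATGA/0: at [0, 57, 66, 105, 155, 221, 232, 266] ⇒ [57, 66, 105, 155, 221, 232, 266] (position 0 is a terminus of the linear molecule — no cut)
  CdoV TGGCGCT/5: at [14, 129, 143, 214, 259, 277] ⇒ [19, 134, 148, 219, 264, 282]
  EstIV ACACGG/0: at [37, 47, 136, 174, 200] ⇒ [37, 47, 136, 174, 200]

Pooled cuts: [9, 19, 21, 33, 37, 47, 57, 66, 85, 97, 105, 134, 136, 148, 155, 174, 190, 200, 206, 219, 221, 232, 242, 249, 264, 266, 282]

Fragment lengths:
  [0,9): 9 bp
  [9,19): 10 bp
  [19,21): 2 bp
  [21,33): 12 bp
  [33,37): 4 bp
  [37,47): 10 bp
  [47,57): 10 bp
  [57,66): 9 bp
  [66,85): 19 bp
  [85,97): 12 bp
  [97,105): 8 bp
  [105,134): 29 bp
  [134,136): 2 bp
  [136,148): 12 bp
  [148,155): 7 bp
  [155,174): 19 bp
  [174,190): 16 bp
  [190,200): 10 bp
  [200,206): 6 bp
  [206,219): 13 bp
  [219,221): 2 bp
  [221,232): 11 bp
  [232,242): 10 bp
  [242,249): 7 bp
  [249,264): 15 bp
  [264,266): 2 bp
  [266,282): 16 bp
  [282,292): 10 bp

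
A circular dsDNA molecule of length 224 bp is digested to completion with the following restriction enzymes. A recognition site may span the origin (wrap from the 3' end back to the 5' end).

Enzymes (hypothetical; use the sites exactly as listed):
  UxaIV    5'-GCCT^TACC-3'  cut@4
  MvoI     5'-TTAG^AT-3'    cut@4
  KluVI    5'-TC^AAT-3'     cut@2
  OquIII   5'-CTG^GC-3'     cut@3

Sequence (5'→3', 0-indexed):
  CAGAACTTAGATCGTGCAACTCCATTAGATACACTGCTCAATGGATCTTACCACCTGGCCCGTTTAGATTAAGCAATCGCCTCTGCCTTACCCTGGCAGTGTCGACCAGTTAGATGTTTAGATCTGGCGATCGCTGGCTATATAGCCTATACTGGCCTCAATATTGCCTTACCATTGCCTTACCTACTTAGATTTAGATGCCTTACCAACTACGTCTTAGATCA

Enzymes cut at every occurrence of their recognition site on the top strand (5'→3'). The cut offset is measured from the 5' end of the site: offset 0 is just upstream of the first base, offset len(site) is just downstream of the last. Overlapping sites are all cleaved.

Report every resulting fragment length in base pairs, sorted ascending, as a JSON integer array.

Scan for sites:
  UxaIV (GCCTTACC, off=4): starts [84, 165, 176, 199] → cuts [88, 169, 180, 203]
  MvoI (TTAGAT, off=4): starts [6, 24, 63, 109, 117, 187, 193, 216] → cuts [10, 28, 67, 113, 121, 191, 197, 220]
  KluVI (TCAAT, off=2): starts [37, 157] → cuts [39, 159]
  OquIII (CTGGC, off=3): starts [54, 92, 123, 133, 151] → cuts [57, 95, 126, 136, 154]

All cut coordinates (distinct, sorted): [10, 28, 39, 57, 67, 88, 95, 113, 121, 126, 136, 154, 159, 169, 180, 191, 197, 203, 220]

Fragments:
  10→28: 18 bp
  28→39: 11 bp
  39→57: 18 bp
  57→67: 10 bp
  67→88: 21 bp
  88→95: 7 bp
  95→113: 18 bp
  113→121: 8 bp
  121→126: 5 bp
  126→136: 10 bp
  136→154: 18 bp
  154→159: 5 bp
  159→169: 10 bp
  169→180: 11 bp
  180→191: 11 bp
  191→197: 6 bp
  197→203: 6 bp
  203→220: 17 bp
  220→10 (wrap): 224-220+10 = 14 bp

[5,5,6,6,7,8,10,10,10,11,11,11,14,17,18,18,18,18,21]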